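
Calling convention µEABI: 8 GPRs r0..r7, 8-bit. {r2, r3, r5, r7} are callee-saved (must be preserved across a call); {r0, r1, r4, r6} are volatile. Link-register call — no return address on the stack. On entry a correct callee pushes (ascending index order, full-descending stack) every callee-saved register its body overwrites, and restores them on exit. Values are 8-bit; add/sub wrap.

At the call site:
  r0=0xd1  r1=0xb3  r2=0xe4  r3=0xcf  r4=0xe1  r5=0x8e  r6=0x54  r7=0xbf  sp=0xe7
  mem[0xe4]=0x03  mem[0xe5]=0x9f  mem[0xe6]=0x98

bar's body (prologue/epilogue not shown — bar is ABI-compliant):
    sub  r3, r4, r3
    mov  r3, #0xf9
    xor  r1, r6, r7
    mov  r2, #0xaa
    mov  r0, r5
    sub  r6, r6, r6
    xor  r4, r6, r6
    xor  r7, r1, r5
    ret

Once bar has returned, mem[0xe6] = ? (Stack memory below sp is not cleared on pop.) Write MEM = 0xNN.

prologue: push r2 → mem[0xe6]=0xe4, sp=0xe6
prologue: push r3 → mem[0xe5]=0xcf, sp=0xe5
prologue: push r7 → mem[0xe4]=0xbf, sp=0xe4
body[0] sub  r3, r4, r3 → r3=0x12
body[1] mov  r3, #0xf9 → r3=0xf9
body[2] xor  r1, r6, r7 → r1=0xeb
body[3] mov  r2, #0xaa → r2=0xaa
body[4] mov  r0, r5 → r0=0x8e
body[5] sub  r6, r6, r6 → r6=0x00
body[6] xor  r4, r6, r6 → r4=0x00
body[7] xor  r7, r1, r5 → r7=0x65
epilogue: pop r7=0xbf, sp=0xe5
epilogue: pop r3=0xcf, sp=0xe6
epilogue: pop r2=0xe4, sp=0xe7
prologue pushed ['r2', 'r3', 'r7'] at ['0xe6', '0xe5', '0xe4']

MEM = 0xe4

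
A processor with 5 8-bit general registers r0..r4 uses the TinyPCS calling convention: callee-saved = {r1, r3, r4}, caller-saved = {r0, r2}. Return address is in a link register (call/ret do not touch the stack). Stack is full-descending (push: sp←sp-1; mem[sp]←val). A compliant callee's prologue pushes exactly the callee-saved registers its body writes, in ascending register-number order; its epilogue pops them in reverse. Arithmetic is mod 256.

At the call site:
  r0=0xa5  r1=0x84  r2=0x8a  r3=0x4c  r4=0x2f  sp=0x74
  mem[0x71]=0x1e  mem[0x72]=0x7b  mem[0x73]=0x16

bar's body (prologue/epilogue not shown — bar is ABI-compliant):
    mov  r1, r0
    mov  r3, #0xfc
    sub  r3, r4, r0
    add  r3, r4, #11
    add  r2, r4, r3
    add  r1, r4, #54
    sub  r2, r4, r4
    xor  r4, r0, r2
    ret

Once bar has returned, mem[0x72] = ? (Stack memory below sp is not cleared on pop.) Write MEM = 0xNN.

MEM = 0x4c

prologue: push r1 -> mem[0x73]=0x84, sp=0x73
prologue: push r3 -> mem[0x72]=0x4c, sp=0x72
prologue: push r4 -> mem[0x71]=0x2f, sp=0x71
body[0] mov  r1, r0 -> r1=0xa5
body[1] mov  r3, #0xfc -> r3=0xfc
body[2] sub  r3, r4, r0 -> r3=0x8a
body[3] add  r3, r4, #11 -> r3=0x3a
body[4] add  r2, r4, r3 -> r2=0x69
body[5] add  r1, r4, #54 -> r1=0x65
body[6] sub  r2, r4, r4 -> r2=0x00
body[7] xor  r4, r0, r2 -> r4=0xa5
epilogue: pop r4=0x2f, sp=0x72
epilogue: pop r3=0x4c, sp=0x73
epilogue: pop r1=0x84, sp=0x74
prologue pushed ['r1', 'r3', 'r4'] at ['0x73', '0x72', '0x71']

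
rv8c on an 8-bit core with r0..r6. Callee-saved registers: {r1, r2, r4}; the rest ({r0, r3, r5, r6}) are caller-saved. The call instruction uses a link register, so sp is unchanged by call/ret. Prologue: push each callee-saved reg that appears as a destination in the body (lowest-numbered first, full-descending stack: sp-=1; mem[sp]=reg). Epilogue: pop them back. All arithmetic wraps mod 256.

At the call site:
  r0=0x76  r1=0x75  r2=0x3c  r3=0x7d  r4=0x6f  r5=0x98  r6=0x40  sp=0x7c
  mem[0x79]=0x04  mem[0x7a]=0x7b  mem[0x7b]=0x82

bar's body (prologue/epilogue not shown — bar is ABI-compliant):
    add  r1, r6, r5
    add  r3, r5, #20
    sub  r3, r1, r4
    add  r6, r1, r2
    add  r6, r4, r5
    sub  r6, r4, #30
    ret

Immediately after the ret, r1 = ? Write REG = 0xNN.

REG = 0x75

prologue: push r1 → mem[0x7b]=0x75, sp=0x7b
body[0] add  r1, r6, r5 → r1=0xd8
body[1] add  r3, r5, #20 → r3=0xac
body[2] sub  r3, r1, r4 → r3=0x69
body[3] add  r6, r1, r2 → r6=0x14
body[4] add  r6, r4, r5 → r6=0x07
body[5] sub  r6, r4, #30 → r6=0x51
epilogue: pop r1=0x75, sp=0x7c
r1 is callee-saved → restored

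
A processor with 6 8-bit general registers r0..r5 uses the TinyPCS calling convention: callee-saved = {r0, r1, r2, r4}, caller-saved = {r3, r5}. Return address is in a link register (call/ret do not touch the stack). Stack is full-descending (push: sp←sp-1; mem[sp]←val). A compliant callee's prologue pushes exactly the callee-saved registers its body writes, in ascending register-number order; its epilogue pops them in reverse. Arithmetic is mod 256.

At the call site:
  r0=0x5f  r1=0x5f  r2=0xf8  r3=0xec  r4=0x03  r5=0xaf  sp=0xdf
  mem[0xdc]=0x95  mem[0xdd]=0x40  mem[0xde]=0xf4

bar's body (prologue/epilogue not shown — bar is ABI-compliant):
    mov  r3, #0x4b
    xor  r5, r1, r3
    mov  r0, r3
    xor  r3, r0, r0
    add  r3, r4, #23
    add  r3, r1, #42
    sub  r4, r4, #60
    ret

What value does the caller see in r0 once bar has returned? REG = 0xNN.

prologue: push r0 → mem[0xde]=0x5f, sp=0xde
prologue: push r4 → mem[0xdd]=0x03, sp=0xdd
body[0] mov  r3, #0x4b → r3=0x4b
body[1] xor  r5, r1, r3 → r5=0x14
body[2] mov  r0, r3 → r0=0x4b
body[3] xor  r3, r0, r0 → r3=0x00
body[4] add  r3, r4, #23 → r3=0x1a
body[5] add  r3, r1, #42 → r3=0x89
body[6] sub  r4, r4, #60 → r4=0xc7
epilogue: pop r4=0x03, sp=0xde
epilogue: pop r0=0x5f, sp=0xdf
r0 is callee-saved → restored

REG = 0x5f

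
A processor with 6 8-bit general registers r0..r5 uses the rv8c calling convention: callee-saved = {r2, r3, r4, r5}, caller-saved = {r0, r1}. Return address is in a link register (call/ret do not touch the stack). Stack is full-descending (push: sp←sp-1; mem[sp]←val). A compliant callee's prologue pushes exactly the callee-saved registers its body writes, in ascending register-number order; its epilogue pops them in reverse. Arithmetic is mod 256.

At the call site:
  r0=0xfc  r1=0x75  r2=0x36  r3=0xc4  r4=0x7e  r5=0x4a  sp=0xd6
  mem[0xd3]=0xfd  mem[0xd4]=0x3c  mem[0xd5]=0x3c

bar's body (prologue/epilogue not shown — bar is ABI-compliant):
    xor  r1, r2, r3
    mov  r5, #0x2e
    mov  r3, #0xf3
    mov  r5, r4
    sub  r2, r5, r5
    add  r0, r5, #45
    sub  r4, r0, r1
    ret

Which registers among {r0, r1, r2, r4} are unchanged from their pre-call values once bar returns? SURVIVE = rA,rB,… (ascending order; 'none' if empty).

SURVIVE = r2,r4

prologue: push r2 → mem[0xd5]=0x36, sp=0xd5
prologue: push r3 → mem[0xd4]=0xc4, sp=0xd4
prologue: push r4 → mem[0xd3]=0x7e, sp=0xd3
prologue: push r5 → mem[0xd2]=0x4a, sp=0xd2
body[0] xor  r1, r2, r3 → r1=0xf2
body[1] mov  r5, #0x2e → r5=0x2e
body[2] mov  r3, #0xf3 → r3=0xf3
body[3] mov  r5, r4 → r5=0x7e
body[4] sub  r2, r5, r5 → r2=0x00
body[5] add  r0, r5, #45 → r0=0xab
body[6] sub  r4, r0, r1 → r4=0xb9
epilogue: pop r5=0x4a, sp=0xd3
epilogue: pop r4=0x7e, sp=0xd4
epilogue: pop r3=0xc4, sp=0xd5
epilogue: pop r2=0x36, sp=0xd6
r0: caller-saved, written=True
r1: caller-saved, written=True
r2: callee-saved, written=True
r4: callee-saved, written=True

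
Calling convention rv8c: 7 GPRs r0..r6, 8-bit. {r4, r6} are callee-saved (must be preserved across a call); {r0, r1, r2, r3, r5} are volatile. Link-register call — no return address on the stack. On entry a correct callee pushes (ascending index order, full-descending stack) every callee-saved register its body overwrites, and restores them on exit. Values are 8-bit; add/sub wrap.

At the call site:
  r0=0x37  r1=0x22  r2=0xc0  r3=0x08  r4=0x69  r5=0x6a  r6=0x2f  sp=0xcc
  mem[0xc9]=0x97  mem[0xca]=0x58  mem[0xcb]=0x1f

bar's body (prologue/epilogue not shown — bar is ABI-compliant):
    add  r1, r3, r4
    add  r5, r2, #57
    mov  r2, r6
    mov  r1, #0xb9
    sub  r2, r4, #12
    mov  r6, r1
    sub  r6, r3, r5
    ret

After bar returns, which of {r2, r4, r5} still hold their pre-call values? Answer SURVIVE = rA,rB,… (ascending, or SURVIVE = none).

SURVIVE = r4

prologue: push r6 -> mem[0xcb]=0x2f, sp=0xcb
body[0] add  r1, r3, r4 -> r1=0x71
body[1] add  r5, r2, #57 -> r5=0xf9
body[2] mov  r2, r6 -> r2=0x2f
body[3] mov  r1, #0xb9 -> r1=0xb9
body[4] sub  r2, r4, #12 -> r2=0x5d
body[5] mov  r6, r1 -> r6=0xb9
body[6] sub  r6, r3, r5 -> r6=0x0f
epilogue: pop r6=0x2f, sp=0xcc
r2: caller-saved, written=True
r4: callee-saved, written=False
r5: caller-saved, written=True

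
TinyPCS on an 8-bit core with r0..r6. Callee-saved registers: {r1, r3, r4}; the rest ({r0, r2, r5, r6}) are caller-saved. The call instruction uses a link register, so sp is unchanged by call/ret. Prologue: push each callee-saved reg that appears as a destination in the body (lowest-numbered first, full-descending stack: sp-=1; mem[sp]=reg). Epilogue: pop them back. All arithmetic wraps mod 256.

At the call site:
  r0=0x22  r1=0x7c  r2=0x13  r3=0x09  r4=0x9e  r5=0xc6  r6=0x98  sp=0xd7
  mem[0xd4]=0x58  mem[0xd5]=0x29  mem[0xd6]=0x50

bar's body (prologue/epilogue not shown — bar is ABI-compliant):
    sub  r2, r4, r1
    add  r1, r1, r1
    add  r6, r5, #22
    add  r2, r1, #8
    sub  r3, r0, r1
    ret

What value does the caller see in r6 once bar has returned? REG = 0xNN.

prologue: push r1 -> mem[0xd6]=0x7c, sp=0xd6
prologue: push r3 -> mem[0xd5]=0x09, sp=0xd5
body[0] sub  r2, r4, r1 -> r2=0x22
body[1] add  r1, r1, r1 -> r1=0xf8
body[2] add  r6, r5, #22 -> r6=0xdc
body[3] add  r2, r1, #8 -> r2=0x00
body[4] sub  r3, r0, r1 -> r3=0x2a
epilogue: pop r3=0x09, sp=0xd6
epilogue: pop r1=0x7c, sp=0xd7
r6 is caller-saved -> body value

REG = 0xdc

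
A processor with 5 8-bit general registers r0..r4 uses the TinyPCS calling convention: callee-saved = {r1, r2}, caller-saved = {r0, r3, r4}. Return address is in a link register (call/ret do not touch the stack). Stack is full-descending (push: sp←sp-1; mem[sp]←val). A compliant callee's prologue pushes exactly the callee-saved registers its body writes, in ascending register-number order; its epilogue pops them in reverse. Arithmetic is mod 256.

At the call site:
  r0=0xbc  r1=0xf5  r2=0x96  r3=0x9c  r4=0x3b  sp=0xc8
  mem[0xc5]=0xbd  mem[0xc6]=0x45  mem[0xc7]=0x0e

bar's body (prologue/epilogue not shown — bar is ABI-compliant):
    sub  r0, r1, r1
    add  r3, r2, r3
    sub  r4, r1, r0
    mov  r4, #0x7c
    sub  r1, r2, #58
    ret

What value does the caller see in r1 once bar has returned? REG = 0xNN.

prologue: push r1 → mem[0xc7]=0xf5, sp=0xc7
body[0] sub  r0, r1, r1 → r0=0x00
body[1] add  r3, r2, r3 → r3=0x32
body[2] sub  r4, r1, r0 → r4=0xf5
body[3] mov  r4, #0x7c → r4=0x7c
body[4] sub  r1, r2, #58 → r1=0x5c
epilogue: pop r1=0xf5, sp=0xc8
r1 is callee-saved → restored

REG = 0xf5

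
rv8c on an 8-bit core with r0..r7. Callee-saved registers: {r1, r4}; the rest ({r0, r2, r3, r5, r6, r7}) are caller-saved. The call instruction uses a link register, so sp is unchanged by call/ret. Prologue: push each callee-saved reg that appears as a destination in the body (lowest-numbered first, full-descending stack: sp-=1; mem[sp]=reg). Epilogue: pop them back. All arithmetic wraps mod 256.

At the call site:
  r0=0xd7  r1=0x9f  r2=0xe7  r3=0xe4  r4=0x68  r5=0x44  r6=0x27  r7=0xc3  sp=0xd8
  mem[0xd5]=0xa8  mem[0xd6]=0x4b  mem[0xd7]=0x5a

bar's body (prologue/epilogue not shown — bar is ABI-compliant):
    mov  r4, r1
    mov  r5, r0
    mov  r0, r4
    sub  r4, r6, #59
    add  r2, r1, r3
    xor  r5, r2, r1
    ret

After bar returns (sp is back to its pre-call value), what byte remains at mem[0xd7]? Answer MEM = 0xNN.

MEM = 0x68

prologue: push r4 → mem[0xd7]=0x68, sp=0xd7
body[0] mov  r4, r1 → r4=0x9f
body[1] mov  r5, r0 → r5=0xd7
body[2] mov  r0, r4 → r0=0x9f
body[3] sub  r4, r6, #59 → r4=0xec
body[4] add  r2, r1, r3 → r2=0x83
body[5] xor  r5, r2, r1 → r5=0x1c
epilogue: pop r4=0x68, sp=0xd8
prologue pushed ['r4'] at ['0xd7']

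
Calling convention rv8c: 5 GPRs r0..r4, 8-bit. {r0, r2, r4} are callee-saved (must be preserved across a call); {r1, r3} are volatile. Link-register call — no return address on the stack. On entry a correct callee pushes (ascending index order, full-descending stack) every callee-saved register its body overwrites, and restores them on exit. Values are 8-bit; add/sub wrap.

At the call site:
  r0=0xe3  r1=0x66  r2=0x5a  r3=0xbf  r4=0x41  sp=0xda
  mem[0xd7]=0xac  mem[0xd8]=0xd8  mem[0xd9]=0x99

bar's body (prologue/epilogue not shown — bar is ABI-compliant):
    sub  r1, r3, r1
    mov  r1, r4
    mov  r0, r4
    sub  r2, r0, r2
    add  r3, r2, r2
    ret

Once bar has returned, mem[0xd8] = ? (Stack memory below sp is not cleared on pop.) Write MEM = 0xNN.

MEM = 0x5a

prologue: push r0 → mem[0xd9]=0xe3, sp=0xd9
prologue: push r2 → mem[0xd8]=0x5a, sp=0xd8
body[0] sub  r1, r3, r1 → r1=0x59
body[1] mov  r1, r4 → r1=0x41
body[2] mov  r0, r4 → r0=0x41
body[3] sub  r2, r0, r2 → r2=0xe7
body[4] add  r3, r2, r2 → r3=0xce
epilogue: pop r2=0x5a, sp=0xd9
epilogue: pop r0=0xe3, sp=0xda
prologue pushed ['r0', 'r2'] at ['0xd9', '0xd8']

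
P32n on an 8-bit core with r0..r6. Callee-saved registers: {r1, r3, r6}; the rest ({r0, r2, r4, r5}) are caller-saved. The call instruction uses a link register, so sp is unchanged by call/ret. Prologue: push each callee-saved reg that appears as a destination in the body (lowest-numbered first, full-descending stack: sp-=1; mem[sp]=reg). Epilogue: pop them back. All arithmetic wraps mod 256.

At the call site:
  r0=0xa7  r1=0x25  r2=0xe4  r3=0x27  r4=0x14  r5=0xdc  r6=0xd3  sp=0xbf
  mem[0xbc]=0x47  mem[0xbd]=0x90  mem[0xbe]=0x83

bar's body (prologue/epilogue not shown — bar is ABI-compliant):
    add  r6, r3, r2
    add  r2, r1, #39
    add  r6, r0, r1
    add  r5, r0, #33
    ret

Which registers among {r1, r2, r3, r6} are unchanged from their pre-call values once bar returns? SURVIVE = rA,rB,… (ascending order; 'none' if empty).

SURVIVE = r1,r3,r6

prologue: push r6 → mem[0xbe]=0xd3, sp=0xbe
body[0] add  r6, r3, r2 → r6=0x0b
body[1] add  r2, r1, #39 → r2=0x4c
body[2] add  r6, r0, r1 → r6=0xcc
body[3] add  r5, r0, #33 → r5=0xc8
epilogue: pop r6=0xd3, sp=0xbf
r1: callee-saved, written=False
r2: caller-saved, written=True
r3: callee-saved, written=False
r6: callee-saved, written=True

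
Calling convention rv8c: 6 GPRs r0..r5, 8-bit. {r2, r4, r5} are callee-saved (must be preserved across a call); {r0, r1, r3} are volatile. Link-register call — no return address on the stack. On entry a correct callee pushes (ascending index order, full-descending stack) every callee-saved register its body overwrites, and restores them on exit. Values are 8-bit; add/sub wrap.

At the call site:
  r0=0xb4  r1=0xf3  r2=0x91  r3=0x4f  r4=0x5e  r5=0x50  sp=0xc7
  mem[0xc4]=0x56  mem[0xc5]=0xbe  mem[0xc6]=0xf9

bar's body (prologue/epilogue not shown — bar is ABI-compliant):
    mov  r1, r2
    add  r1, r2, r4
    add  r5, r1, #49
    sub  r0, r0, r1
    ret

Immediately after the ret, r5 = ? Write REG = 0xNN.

prologue: push r5 → mem[0xc6]=0x50, sp=0xc6
body[0] mov  r1, r2 → r1=0x91
body[1] add  r1, r2, r4 → r1=0xef
body[2] add  r5, r1, #49 → r5=0x20
body[3] sub  r0, r0, r1 → r0=0xc5
epilogue: pop r5=0x50, sp=0xc7
r5 is callee-saved → restored

REG = 0x50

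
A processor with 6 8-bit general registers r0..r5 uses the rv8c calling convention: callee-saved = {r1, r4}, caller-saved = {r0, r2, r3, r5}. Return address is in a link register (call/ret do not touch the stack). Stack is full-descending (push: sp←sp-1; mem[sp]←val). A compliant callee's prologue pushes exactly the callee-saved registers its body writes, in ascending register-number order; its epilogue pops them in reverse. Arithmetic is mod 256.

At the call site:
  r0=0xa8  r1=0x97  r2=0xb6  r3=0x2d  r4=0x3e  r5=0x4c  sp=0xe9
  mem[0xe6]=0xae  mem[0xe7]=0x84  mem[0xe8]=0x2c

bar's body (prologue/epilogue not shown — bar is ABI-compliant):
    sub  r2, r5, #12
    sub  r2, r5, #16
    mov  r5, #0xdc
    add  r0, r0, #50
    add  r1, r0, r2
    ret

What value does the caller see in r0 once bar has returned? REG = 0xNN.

prologue: push r1 -> mem[0xe8]=0x97, sp=0xe8
body[0] sub  r2, r5, #12 -> r2=0x40
body[1] sub  r2, r5, #16 -> r2=0x3c
body[2] mov  r5, #0xdc -> r5=0xdc
body[3] add  r0, r0, #50 -> r0=0xda
body[4] add  r1, r0, r2 -> r1=0x16
epilogue: pop r1=0x97, sp=0xe9
r0 is caller-saved -> body value

REG = 0xda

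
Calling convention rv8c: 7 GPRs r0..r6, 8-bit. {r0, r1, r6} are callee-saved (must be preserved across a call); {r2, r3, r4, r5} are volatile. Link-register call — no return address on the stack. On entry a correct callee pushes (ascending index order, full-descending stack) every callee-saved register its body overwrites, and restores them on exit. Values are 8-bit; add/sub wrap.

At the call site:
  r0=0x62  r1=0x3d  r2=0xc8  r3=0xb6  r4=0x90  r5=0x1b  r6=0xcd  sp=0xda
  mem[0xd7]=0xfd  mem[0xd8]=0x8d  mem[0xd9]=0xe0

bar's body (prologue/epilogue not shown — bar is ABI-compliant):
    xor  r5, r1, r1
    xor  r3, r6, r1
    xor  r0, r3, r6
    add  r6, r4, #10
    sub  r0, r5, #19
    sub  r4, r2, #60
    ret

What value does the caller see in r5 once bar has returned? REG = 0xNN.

REG = 0x00

prologue: push r0 -> mem[0xd9]=0x62, sp=0xd9
prologue: push r6 -> mem[0xd8]=0xcd, sp=0xd8
body[0] xor  r5, r1, r1 -> r5=0x00
body[1] xor  r3, r6, r1 -> r3=0xf0
body[2] xor  r0, r3, r6 -> r0=0x3d
body[3] add  r6, r4, #10 -> r6=0x9a
body[4] sub  r0, r5, #19 -> r0=0xed
body[5] sub  r4, r2, #60 -> r4=0x8c
epilogue: pop r6=0xcd, sp=0xd9
epilogue: pop r0=0x62, sp=0xda
r5 is caller-saved -> body value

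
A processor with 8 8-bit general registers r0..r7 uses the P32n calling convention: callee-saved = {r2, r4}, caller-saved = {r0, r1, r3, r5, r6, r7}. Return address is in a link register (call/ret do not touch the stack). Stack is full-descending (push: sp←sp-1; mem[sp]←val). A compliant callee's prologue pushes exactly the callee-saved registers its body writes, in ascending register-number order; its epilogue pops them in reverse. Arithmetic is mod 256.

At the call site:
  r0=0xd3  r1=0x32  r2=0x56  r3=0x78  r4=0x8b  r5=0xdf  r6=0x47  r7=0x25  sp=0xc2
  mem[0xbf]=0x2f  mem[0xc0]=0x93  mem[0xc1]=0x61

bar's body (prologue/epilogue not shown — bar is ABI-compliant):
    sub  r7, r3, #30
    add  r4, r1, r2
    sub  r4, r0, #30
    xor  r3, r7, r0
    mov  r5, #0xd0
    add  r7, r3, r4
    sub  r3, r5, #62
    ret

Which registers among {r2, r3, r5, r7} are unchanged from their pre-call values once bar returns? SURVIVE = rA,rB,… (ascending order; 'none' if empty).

SURVIVE = r2

prologue: push r4 → mem[0xc1]=0x8b, sp=0xc1
body[0] sub  r7, r3, #30 → r7=0x5a
body[1] add  r4, r1, r2 → r4=0x88
body[2] sub  r4, r0, #30 → r4=0xb5
body[3] xor  r3, r7, r0 → r3=0x89
body[4] mov  r5, #0xd0 → r5=0xd0
body[5] add  r7, r3, r4 → r7=0x3e
body[6] sub  r3, r5, #62 → r3=0x92
epilogue: pop r4=0x8b, sp=0xc2
r2: callee-saved, written=False
r3: caller-saved, written=True
r5: caller-saved, written=True
r7: caller-saved, written=True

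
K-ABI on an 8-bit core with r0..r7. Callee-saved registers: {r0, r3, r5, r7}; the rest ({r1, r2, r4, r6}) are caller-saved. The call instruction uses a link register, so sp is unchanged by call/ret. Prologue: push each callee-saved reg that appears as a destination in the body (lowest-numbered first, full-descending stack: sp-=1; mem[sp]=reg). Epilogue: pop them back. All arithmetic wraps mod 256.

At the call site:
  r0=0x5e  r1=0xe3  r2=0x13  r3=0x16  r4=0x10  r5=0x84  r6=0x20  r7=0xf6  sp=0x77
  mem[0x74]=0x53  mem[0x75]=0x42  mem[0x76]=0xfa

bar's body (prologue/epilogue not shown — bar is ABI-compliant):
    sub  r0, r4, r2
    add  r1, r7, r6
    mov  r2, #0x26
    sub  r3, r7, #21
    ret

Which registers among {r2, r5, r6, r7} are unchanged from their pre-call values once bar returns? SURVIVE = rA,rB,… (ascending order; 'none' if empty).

SURVIVE = r5,r6,r7

prologue: push r0 → mem[0x76]=0x5e, sp=0x76
prologue: push r3 → mem[0x75]=0x16, sp=0x75
body[0] sub  r0, r4, r2 → r0=0xfd
body[1] add  r1, r7, r6 → r1=0x16
body[2] mov  r2, #0x26 → r2=0x26
body[3] sub  r3, r7, #21 → r3=0xe1
epilogue: pop r3=0x16, sp=0x76
epilogue: pop r0=0x5e, sp=0x77
r2: caller-saved, written=True
r5: callee-saved, written=False
r6: caller-saved, written=False
r7: callee-saved, written=False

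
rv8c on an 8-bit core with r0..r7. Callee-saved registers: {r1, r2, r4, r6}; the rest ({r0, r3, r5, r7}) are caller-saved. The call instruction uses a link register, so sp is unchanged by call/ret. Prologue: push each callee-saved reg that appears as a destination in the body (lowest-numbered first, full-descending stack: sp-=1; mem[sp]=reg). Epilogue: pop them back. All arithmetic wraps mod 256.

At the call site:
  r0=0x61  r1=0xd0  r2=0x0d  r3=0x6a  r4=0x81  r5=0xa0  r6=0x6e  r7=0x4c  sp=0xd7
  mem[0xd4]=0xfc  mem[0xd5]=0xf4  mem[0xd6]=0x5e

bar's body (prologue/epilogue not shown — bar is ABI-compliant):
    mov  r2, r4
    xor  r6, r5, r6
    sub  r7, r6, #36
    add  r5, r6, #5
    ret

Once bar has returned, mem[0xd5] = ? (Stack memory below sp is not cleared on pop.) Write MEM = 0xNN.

MEM = 0x6e

prologue: push r2 → mem[0xd6]=0x0d, sp=0xd6
prologue: push r6 → mem[0xd5]=0x6e, sp=0xd5
body[0] mov  r2, r4 → r2=0x81
body[1] xor  r6, r5, r6 → r6=0xce
body[2] sub  r7, r6, #36 → r7=0xaa
body[3] add  r5, r6, #5 → r5=0xd3
epilogue: pop r6=0x6e, sp=0xd6
epilogue: pop r2=0x0d, sp=0xd7
prologue pushed ['r2', 'r6'] at ['0xd6', '0xd5']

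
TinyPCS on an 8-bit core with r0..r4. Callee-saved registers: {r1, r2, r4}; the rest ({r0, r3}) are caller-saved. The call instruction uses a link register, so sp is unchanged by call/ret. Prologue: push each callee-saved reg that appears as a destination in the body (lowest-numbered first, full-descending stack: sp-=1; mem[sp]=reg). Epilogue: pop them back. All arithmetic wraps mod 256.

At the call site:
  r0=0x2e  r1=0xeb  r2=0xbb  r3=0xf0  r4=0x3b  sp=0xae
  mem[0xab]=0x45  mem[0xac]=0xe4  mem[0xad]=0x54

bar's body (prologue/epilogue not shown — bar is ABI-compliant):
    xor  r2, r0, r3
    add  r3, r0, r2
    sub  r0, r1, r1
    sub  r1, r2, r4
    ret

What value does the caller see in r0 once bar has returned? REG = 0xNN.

prologue: push r1 → mem[0xad]=0xeb, sp=0xad
prologue: push r2 → mem[0xac]=0xbb, sp=0xac
body[0] xor  r2, r0, r3 → r2=0xde
body[1] add  r3, r0, r2 → r3=0x0c
body[2] sub  r0, r1, r1 → r0=0x00
body[3] sub  r1, r2, r4 → r1=0xa3
epilogue: pop r2=0xbb, sp=0xad
epilogue: pop r1=0xeb, sp=0xae
r0 is caller-saved → body value

REG = 0x00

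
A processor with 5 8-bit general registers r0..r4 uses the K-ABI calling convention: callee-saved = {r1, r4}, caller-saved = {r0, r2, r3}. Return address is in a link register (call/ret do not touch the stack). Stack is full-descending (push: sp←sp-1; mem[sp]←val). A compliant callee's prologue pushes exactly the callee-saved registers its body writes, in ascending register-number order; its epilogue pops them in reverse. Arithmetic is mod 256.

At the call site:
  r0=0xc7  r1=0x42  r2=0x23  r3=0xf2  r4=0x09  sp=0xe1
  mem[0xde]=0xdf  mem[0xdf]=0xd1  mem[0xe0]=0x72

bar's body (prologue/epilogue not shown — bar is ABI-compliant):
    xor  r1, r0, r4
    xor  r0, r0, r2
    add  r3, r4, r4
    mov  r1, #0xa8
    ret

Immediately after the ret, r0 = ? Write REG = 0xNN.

REG = 0xe4

prologue: push r1 -> mem[0xe0]=0x42, sp=0xe0
body[0] xor  r1, r0, r4 -> r1=0xce
body[1] xor  r0, r0, r2 -> r0=0xe4
body[2] add  r3, r4, r4 -> r3=0x12
body[3] mov  r1, #0xa8 -> r1=0xa8
epilogue: pop r1=0x42, sp=0xe1
r0 is caller-saved -> body value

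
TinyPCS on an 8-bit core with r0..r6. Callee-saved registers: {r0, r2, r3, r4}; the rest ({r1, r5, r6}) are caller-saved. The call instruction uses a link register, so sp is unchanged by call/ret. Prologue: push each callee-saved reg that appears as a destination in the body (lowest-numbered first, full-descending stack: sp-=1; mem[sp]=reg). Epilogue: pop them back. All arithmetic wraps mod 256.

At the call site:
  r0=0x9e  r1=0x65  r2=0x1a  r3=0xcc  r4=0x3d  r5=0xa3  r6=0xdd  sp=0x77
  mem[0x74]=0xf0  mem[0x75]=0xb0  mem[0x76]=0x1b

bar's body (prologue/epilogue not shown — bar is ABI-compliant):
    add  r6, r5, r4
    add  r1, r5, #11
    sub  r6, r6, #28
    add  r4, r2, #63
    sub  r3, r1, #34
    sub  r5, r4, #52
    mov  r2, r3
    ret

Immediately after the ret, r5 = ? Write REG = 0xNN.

prologue: push r2 → mem[0x76]=0x1a, sp=0x76
prologue: push r3 → mem[0x75]=0xcc, sp=0x75
prologue: push r4 → mem[0x74]=0x3d, sp=0x74
body[0] add  r6, r5, r4 → r6=0xe0
body[1] add  r1, r5, #11 → r1=0xae
body[2] sub  r6, r6, #28 → r6=0xc4
body[3] add  r4, r2, #63 → r4=0x59
body[4] sub  r3, r1, #34 → r3=0x8c
body[5] sub  r5, r4, #52 → r5=0x25
body[6] mov  r2, r3 → r2=0x8c
epilogue: pop r4=0x3d, sp=0x75
epilogue: pop r3=0xcc, sp=0x76
epilogue: pop r2=0x1a, sp=0x77
r5 is caller-saved → body value

REG = 0x25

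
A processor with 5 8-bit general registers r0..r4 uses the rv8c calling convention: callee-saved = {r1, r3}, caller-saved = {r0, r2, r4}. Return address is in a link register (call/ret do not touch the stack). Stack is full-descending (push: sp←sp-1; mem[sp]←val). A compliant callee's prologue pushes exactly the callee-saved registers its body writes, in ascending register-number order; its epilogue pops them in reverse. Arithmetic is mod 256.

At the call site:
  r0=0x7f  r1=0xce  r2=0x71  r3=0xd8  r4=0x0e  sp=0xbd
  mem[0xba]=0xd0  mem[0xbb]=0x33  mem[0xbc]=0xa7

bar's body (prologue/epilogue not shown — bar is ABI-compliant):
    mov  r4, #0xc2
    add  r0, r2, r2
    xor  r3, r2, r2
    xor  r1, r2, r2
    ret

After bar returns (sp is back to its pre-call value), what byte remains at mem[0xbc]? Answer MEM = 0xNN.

MEM = 0xce

prologue: push r1 -> mem[0xbc]=0xce, sp=0xbc
prologue: push r3 -> mem[0xbb]=0xd8, sp=0xbb
body[0] mov  r4, #0xc2 -> r4=0xc2
body[1] add  r0, r2, r2 -> r0=0xe2
body[2] xor  r3, r2, r2 -> r3=0x00
body[3] xor  r1, r2, r2 -> r1=0x00
epilogue: pop r3=0xd8, sp=0xbc
epilogue: pop r1=0xce, sp=0xbd
prologue pushed ['r1', 'r3'] at ['0xbc', '0xbb']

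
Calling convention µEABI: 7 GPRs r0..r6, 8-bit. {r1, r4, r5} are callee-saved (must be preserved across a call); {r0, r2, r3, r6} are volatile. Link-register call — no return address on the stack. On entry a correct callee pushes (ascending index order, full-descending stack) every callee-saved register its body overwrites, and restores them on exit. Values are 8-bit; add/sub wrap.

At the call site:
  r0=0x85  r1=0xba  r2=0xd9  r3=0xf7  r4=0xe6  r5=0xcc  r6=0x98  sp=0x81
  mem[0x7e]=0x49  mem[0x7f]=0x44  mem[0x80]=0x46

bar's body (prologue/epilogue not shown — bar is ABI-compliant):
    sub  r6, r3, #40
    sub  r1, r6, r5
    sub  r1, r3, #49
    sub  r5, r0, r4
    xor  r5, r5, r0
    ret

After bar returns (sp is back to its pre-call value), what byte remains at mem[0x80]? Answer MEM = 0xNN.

MEM = 0xba

prologue: push r1 -> mem[0x80]=0xba, sp=0x80
prologue: push r5 -> mem[0x7f]=0xcc, sp=0x7f
body[0] sub  r6, r3, #40 -> r6=0xcf
body[1] sub  r1, r6, r5 -> r1=0x03
body[2] sub  r1, r3, #49 -> r1=0xc6
body[3] sub  r5, r0, r4 -> r5=0x9f
body[4] xor  r5, r5, r0 -> r5=0x1a
epilogue: pop r5=0xcc, sp=0x80
epilogue: pop r1=0xba, sp=0x81
prologue pushed ['r1', 'r5'] at ['0x80', '0x7f']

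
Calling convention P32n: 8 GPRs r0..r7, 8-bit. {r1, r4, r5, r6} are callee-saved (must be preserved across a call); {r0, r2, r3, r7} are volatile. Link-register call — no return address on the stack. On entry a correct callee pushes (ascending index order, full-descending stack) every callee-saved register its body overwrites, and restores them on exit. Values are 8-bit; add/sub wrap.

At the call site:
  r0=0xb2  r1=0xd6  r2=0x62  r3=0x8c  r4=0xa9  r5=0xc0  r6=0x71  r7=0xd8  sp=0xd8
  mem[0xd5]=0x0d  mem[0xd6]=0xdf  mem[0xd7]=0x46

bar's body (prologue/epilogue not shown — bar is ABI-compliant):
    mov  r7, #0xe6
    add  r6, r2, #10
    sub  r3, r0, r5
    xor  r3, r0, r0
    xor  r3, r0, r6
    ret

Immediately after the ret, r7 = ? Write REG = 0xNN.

prologue: push r6 -> mem[0xd7]=0x71, sp=0xd7
body[0] mov  r7, #0xe6 -> r7=0xe6
body[1] add  r6, r2, #10 -> r6=0x6c
body[2] sub  r3, r0, r5 -> r3=0xf2
body[3] xor  r3, r0, r0 -> r3=0x00
body[4] xor  r3, r0, r6 -> r3=0xde
epilogue: pop r6=0x71, sp=0xd8
r7 is caller-saved -> body value

REG = 0xe6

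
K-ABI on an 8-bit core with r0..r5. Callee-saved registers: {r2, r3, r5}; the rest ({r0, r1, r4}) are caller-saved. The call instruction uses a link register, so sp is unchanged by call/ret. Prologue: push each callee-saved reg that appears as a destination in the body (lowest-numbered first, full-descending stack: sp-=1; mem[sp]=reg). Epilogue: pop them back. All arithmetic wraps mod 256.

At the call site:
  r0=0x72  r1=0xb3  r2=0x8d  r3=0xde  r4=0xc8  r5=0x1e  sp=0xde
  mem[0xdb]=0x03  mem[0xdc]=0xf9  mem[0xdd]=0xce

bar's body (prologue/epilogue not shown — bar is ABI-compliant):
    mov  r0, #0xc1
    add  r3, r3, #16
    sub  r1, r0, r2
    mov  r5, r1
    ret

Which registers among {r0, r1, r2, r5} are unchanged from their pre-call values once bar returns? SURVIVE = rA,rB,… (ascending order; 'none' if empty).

SURVIVE = r2,r5

prologue: push r3 -> mem[0xdd]=0xde, sp=0xdd
prologue: push r5 -> mem[0xdc]=0x1e, sp=0xdc
body[0] mov  r0, #0xc1 -> r0=0xc1
body[1] add  r3, r3, #16 -> r3=0xee
body[2] sub  r1, r0, r2 -> r1=0x34
body[3] mov  r5, r1 -> r5=0x34
epilogue: pop r5=0x1e, sp=0xdd
epilogue: pop r3=0xde, sp=0xde
r0: caller-saved, written=True
r1: caller-saved, written=True
r2: callee-saved, written=False
r5: callee-saved, written=True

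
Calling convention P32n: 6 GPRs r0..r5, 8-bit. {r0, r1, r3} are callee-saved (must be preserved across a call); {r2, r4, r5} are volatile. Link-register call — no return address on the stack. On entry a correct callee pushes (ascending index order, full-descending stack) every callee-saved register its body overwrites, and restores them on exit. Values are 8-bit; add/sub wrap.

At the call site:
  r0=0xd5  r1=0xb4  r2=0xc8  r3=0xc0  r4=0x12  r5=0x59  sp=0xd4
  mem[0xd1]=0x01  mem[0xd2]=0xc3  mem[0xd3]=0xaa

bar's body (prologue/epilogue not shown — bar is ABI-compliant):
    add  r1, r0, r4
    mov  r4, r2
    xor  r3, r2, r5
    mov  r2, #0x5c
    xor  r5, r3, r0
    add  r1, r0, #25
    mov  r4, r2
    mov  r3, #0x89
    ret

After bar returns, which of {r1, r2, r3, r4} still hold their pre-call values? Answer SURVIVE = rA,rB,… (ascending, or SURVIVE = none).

prologue: push r1 -> mem[0xd3]=0xb4, sp=0xd3
prologue: push r3 -> mem[0xd2]=0xc0, sp=0xd2
body[0] add  r1, r0, r4 -> r1=0xe7
body[1] mov  r4, r2 -> r4=0xc8
body[2] xor  r3, r2, r5 -> r3=0x91
body[3] mov  r2, #0x5c -> r2=0x5c
body[4] xor  r5, r3, r0 -> r5=0x44
body[5] add  r1, r0, #25 -> r1=0xee
body[6] mov  r4, r2 -> r4=0x5c
body[7] mov  r3, #0x89 -> r3=0x89
epilogue: pop r3=0xc0, sp=0xd3
epilogue: pop r1=0xb4, sp=0xd4
r1: callee-saved, written=True
r2: caller-saved, written=True
r3: callee-saved, written=True
r4: caller-saved, written=True

SURVIVE = r1,r3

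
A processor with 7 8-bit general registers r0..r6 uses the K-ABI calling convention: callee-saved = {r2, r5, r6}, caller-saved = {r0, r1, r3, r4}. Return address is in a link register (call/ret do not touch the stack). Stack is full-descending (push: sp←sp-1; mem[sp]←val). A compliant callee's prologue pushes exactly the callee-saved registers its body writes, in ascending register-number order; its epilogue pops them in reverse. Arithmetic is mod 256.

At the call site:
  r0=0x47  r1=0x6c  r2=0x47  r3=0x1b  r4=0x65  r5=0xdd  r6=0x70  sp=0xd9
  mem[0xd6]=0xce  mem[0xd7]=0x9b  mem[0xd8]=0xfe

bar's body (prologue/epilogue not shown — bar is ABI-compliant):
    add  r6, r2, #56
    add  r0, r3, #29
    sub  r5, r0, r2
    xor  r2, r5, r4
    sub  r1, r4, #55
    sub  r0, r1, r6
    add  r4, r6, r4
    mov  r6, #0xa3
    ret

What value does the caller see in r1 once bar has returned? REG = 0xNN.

REG = 0x2e

prologue: push r2 → mem[0xd8]=0x47, sp=0xd8
prologue: push r5 → mem[0xd7]=0xdd, sp=0xd7
prologue: push r6 → mem[0xd6]=0x70, sp=0xd6
body[0] add  r6, r2, #56 → r6=0x7f
body[1] add  r0, r3, #29 → r0=0x38
body[2] sub  r5, r0, r2 → r5=0xf1
body[3] xor  r2, r5, r4 → r2=0x94
body[4] sub  r1, r4, #55 → r1=0x2e
body[5] sub  r0, r1, r6 → r0=0xaf
body[6] add  r4, r6, r4 → r4=0xe4
body[7] mov  r6, #0xa3 → r6=0xa3
epilogue: pop r6=0x70, sp=0xd7
epilogue: pop r5=0xdd, sp=0xd8
epilogue: pop r2=0x47, sp=0xd9
r1 is caller-saved → body value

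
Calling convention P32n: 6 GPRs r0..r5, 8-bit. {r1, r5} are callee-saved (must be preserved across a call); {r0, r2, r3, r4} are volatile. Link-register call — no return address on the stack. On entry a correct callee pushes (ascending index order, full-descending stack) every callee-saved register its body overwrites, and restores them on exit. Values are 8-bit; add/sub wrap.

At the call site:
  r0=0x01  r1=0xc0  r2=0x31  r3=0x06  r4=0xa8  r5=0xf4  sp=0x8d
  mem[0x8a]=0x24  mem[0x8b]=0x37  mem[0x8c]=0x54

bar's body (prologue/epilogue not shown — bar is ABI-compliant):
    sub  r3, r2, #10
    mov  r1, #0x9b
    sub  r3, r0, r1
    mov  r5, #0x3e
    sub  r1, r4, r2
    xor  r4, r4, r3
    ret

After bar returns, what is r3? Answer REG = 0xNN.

REG = 0x66

prologue: push r1 -> mem[0x8c]=0xc0, sp=0x8c
prologue: push r5 -> mem[0x8b]=0xf4, sp=0x8b
body[0] sub  r3, r2, #10 -> r3=0x27
body[1] mov  r1, #0x9b -> r1=0x9b
body[2] sub  r3, r0, r1 -> r3=0x66
body[3] mov  r5, #0x3e -> r5=0x3e
body[4] sub  r1, r4, r2 -> r1=0x77
body[5] xor  r4, r4, r3 -> r4=0xce
epilogue: pop r5=0xf4, sp=0x8c
epilogue: pop r1=0xc0, sp=0x8d
r3 is caller-saved -> body value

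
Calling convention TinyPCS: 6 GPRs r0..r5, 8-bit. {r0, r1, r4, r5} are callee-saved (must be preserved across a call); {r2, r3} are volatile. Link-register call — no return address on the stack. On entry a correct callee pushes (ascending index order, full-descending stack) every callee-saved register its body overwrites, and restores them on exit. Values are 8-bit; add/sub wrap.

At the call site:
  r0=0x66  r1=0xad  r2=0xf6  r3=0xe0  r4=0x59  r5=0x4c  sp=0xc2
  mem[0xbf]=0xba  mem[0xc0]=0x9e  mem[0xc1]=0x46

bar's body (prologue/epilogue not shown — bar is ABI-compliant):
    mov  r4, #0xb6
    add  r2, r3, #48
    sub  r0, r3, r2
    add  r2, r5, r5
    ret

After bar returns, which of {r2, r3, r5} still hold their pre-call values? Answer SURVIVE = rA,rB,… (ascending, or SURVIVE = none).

prologue: push r0 → mem[0xc1]=0x66, sp=0xc1
prologue: push r4 → mem[0xc0]=0x59, sp=0xc0
body[0] mov  r4, #0xb6 → r4=0xb6
body[1] add  r2, r3, #48 → r2=0x10
body[2] sub  r0, r3, r2 → r0=0xd0
body[3] add  r2, r5, r5 → r2=0x98
epilogue: pop r4=0x59, sp=0xc1
epilogue: pop r0=0x66, sp=0xc2
r2: caller-saved, written=True
r3: caller-saved, written=False
r5: callee-saved, written=False

SURVIVE = r3,r5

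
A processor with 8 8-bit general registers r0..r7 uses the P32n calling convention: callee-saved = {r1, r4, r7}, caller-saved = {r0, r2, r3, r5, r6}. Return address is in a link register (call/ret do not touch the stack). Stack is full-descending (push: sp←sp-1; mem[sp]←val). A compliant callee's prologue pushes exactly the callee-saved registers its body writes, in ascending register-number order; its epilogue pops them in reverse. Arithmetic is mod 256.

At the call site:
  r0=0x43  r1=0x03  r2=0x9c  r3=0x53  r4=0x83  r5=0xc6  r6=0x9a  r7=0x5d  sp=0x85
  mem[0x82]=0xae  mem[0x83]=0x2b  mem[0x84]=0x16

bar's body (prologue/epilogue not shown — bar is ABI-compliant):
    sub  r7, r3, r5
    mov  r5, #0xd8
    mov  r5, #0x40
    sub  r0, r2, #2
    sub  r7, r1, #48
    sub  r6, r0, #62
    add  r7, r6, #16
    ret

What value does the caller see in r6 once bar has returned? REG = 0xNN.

REG = 0x5c

prologue: push r7 → mem[0x84]=0x5d, sp=0x84
body[0] sub  r7, r3, r5 → r7=0x8d
body[1] mov  r5, #0xd8 → r5=0xd8
body[2] mov  r5, #0x40 → r5=0x40
body[3] sub  r0, r2, #2 → r0=0x9a
body[4] sub  r7, r1, #48 → r7=0xd3
body[5] sub  r6, r0, #62 → r6=0x5c
body[6] add  r7, r6, #16 → r7=0x6c
epilogue: pop r7=0x5d, sp=0x85
r6 is caller-saved → body value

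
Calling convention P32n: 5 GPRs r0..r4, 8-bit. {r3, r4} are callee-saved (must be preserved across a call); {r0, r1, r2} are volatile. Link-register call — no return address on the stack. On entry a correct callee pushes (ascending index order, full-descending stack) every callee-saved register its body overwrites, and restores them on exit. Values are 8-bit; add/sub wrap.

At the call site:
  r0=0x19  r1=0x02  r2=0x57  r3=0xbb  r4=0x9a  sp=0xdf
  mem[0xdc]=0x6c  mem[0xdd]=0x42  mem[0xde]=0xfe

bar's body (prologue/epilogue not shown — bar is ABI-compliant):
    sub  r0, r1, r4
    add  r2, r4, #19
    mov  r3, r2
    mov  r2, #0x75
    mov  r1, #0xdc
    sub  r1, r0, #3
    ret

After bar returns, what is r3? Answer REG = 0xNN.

prologue: push r3 → mem[0xde]=0xbb, sp=0xde
body[0] sub  r0, r1, r4 → r0=0x68
body[1] add  r2, r4, #19 → r2=0xad
body[2] mov  r3, r2 → r3=0xad
body[3] mov  r2, #0x75 → r2=0x75
body[4] mov  r1, #0xdc → r1=0xdc
body[5] sub  r1, r0, #3 → r1=0x65
epilogue: pop r3=0xbb, sp=0xdf
r3 is callee-saved → restored

REG = 0xbb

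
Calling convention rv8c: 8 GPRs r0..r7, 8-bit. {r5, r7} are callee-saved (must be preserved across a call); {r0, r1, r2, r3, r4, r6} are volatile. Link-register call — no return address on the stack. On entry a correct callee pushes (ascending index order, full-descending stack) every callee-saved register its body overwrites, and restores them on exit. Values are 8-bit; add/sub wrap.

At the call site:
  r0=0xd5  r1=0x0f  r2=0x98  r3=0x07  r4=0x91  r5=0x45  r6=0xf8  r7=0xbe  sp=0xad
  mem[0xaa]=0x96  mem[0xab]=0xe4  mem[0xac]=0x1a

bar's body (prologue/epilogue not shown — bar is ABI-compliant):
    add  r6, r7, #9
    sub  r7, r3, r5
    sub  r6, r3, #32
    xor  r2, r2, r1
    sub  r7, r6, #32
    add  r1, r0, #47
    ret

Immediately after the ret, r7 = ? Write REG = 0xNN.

prologue: push r7 -> mem[0xac]=0xbe, sp=0xac
body[0] add  r6, r7, #9 -> r6=0xc7
body[1] sub  r7, r3, r5 -> r7=0xc2
body[2] sub  r6, r3, #32 -> r6=0xe7
body[3] xor  r2, r2, r1 -> r2=0x97
body[4] sub  r7, r6, #32 -> r7=0xc7
body[5] add  r1, r0, #47 -> r1=0x04
epilogue: pop r7=0xbe, sp=0xad
r7 is callee-saved -> restored

REG = 0xbe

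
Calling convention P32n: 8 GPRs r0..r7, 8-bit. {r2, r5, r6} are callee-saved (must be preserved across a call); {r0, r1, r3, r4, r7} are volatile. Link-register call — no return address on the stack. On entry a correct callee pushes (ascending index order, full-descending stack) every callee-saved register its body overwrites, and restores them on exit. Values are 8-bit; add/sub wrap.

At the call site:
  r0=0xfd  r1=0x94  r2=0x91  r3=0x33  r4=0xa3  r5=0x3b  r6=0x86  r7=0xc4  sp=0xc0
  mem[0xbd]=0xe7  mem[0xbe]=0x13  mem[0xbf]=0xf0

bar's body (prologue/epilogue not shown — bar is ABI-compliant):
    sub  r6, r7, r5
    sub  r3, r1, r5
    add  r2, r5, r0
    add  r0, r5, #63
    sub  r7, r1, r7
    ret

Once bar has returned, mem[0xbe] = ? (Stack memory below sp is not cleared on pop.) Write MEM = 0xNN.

MEM = 0x86

prologue: push r2 → mem[0xbf]=0x91, sp=0xbf
prologue: push r6 → mem[0xbe]=0x86, sp=0xbe
body[0] sub  r6, r7, r5 → r6=0x89
body[1] sub  r3, r1, r5 → r3=0x59
body[2] add  r2, r5, r0 → r2=0x38
body[3] add  r0, r5, #63 → r0=0x7a
body[4] sub  r7, r1, r7 → r7=0xd0
epilogue: pop r6=0x86, sp=0xbf
epilogue: pop r2=0x91, sp=0xc0
prologue pushed ['r2', 'r6'] at ['0xbf', '0xbe']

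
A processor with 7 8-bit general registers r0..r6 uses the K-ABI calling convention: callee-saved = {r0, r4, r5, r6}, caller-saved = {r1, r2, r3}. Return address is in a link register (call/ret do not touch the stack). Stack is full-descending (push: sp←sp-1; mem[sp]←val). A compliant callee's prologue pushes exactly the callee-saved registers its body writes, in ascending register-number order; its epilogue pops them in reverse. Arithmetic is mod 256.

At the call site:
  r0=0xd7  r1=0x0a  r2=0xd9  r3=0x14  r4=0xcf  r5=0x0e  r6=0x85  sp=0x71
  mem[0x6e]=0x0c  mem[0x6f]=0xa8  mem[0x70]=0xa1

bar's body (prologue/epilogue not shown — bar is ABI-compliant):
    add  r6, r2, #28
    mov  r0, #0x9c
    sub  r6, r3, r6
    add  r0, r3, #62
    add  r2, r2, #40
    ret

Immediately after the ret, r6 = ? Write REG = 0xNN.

REG = 0x85

prologue: push r0 → mem[0x70]=0xd7, sp=0x70
prologue: push r6 → mem[0x6f]=0x85, sp=0x6f
body[0] add  r6, r2, #28 → r6=0xf5
body[1] mov  r0, #0x9c → r0=0x9c
body[2] sub  r6, r3, r6 → r6=0x1f
body[3] add  r0, r3, #62 → r0=0x52
body[4] add  r2, r2, #40 → r2=0x01
epilogue: pop r6=0x85, sp=0x70
epilogue: pop r0=0xd7, sp=0x71
r6 is callee-saved → restored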